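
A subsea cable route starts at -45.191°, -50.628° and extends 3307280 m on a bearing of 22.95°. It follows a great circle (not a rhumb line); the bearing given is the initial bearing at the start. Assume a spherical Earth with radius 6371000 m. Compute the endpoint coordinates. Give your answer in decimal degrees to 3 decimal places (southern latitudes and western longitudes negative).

Angular distance δ = d/R = 3307280 / 6371000 = 0.519115 rad.
With φ₁ = -45.191° = -0.788732 rad and θ = 22.95° = 0.400553 rad:
Destination latitude: φ₂ = arcsin( sin φ₁ cos δ + cos φ₁ sin δ cos θ ) = arcsin(-0.294037) = -17.100°.
Δλ = atan2( sin θ sin δ cos φ₁ , cos δ − sin φ₁ sin φ₂ ) = atan2(0.136331, 0.659651) = 0.203803 rad = 11.677°.
Hence λ₂ = -50.628° + 11.677° = -38.951°.

latitude -17.100°, longitude -38.951°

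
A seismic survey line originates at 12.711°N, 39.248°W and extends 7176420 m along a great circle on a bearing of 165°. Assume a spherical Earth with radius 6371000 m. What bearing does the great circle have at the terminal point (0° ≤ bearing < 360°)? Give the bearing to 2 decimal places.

The arc subtends δ = 7176420/6371000 = 1.126420 rad at the centre.
Converting: φ₁ = 0.221849 rad, θ = 2.879793 rad.
sin φ₂ = sin φ₁ cos δ + cos φ₁ sin δ cos θ = (0.220033)(0.429895) + (0.975492)(0.902879)(-0.965926) = -0.756149
φ₂ = asin(-0.756149) = -0.857408 rad = -49.126°.
For the longitude increment, Δλ = atan2( sin θ sin δ cos φ₁, cos δ − sin φ₁ sin φ₂ ) = atan2(0.227955, 0.596273) = 20.922°.
λ₂ = -39.248° + 20.922° = -18.326°.
The forward bearing on arrival equals the back-azimuth from the destination plus 180°.
Back-azimuth from P₂ (-49.13°, -18.33°) to P₁ (12.71°, -39.25°), with Δλ' = λ₁ − λ₂ = -20.92°: atan2( sin Δλ' cos φ₁ , cos φ₂ sin φ₁ − sin φ₂ cos φ₁ cos Δλ' ) = 337.31°.
Final bearing = (337.31° + 180°) mod 360° = 157.31°.

final bearing 157.31°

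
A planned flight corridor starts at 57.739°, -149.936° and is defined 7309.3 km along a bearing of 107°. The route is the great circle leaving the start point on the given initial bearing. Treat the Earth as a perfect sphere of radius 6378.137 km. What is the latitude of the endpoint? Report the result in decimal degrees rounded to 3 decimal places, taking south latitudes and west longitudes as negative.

latitude 11.907°

δ = 7309.3/6378.137 = 1.145993 rad (65.6606°).
With φ₁ = 57.739° = 1.007736 rad and θ = 107° = 1.867502 rad:
Applying the spherical law of cosines for sides, sin φ₂ = sin φ₁ cos δ + cos φ₁ sin δ cos θ = 0.206327, so φ₂ = 11.907°.
Δλ = atan2( sin θ sin δ cos φ₁ , cos δ − sin φ₁ sin φ₂ ) = atan2(0.465084, 0.237666) = 1.098373 rad = 62.932°.
Hence λ₂ = -149.936° + 62.932° = -87.004°.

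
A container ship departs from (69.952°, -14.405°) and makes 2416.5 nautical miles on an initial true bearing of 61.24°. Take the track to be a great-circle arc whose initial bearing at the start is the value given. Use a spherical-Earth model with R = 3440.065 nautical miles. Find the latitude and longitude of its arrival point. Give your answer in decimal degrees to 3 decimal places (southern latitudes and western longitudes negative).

The arc subtends δ = 2416.5/3440.065 = 0.702458 rad at the centre.
With φ₁ = 69.952° = 1.220893 rad and θ = 61.24° = 1.068840 rad:
Applying the spherical law of cosines for sides, sin φ₂ = sin φ₁ cos δ + cos φ₁ sin δ cos θ = 0.823574, so φ₂ = 55.444°.
Δλ = atan2( sin θ sin δ cos φ₁ , cos δ − sin φ₁ sin φ₂ ) = atan2(0.194164, -0.010413) = 1.624377 rad = 93.070°.
λ₂ = -14.405° + 93.070° = 78.665°.

latitude 55.444°, longitude 78.665°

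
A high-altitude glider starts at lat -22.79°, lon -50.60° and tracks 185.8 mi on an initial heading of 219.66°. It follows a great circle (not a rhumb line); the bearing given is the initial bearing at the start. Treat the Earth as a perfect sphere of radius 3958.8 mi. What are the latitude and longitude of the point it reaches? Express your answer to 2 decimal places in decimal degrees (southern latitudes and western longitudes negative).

latitude -24.85°, longitude -52.49°

δ = 185.8/3958.8 = 0.046933 rad (2.6891°).
With φ₁ = -22.79° = -0.397761 rad and θ = 219.66° = 3.833790 rad:
sin φ₂ = sin φ₁ cos δ + cos φ₁ sin δ cos θ = (-0.387355)(0.998899) + (0.921931)(0.046916)(-0.769845) = -0.420227
φ₂ = asin(-0.420227) = -0.433695 rad = -24.85°.
For the longitude increment, Δλ = atan2( sin θ sin δ cos φ₁, cos δ − sin φ₁ sin φ₂ ) = atan2(-0.027606, 0.836122) = -1.89°.
λ₂ = λ₁ + Δλ = -52.49°.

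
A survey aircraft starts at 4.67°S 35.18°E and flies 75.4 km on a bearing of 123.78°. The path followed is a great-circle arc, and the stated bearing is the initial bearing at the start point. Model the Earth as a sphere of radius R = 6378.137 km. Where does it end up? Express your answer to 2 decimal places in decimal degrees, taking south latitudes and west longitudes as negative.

latitude -5.05°, longitude 35.75°

The arc subtends δ = 75.4/6378.137 = 0.011822 rad at the centre.
With φ₁ = -4.67° = -0.081507 rad and θ = 123.78° = 2.160369 rad:
sin φ₂ = sin φ₁ cos δ + cos φ₁ sin δ cos θ = (-0.081417)(0.999930) + (0.996680)(0.011821)(-0.556006) = -0.087962
φ₂ = asin(-0.087962) = -0.088076 rad = -5.05°.
For the longitude increment, Δλ = atan2( sin θ sin δ cos φ₁, cos δ − sin φ₁ sin φ₂ ) = atan2(0.009793, 0.992769) = 0.57°.
λ₂ = 35.18° + 0.57° = 35.75°.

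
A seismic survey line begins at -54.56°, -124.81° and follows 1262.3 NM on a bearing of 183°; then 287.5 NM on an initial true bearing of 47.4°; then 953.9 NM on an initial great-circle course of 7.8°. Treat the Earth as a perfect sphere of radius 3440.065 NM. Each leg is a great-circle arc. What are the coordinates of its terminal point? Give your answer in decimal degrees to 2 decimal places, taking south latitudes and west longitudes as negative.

Apply the spherical direct solution leg by leg, carrying full precision between legs.
Leg 1: from (-54.56°, -124.81°), δ = 1262.3/3440.065 = 0.366941 rad, θ = 183° → φ = -75.52°, λ = -129.12°.
Leg 2: from (-75.52°, -129.12°), δ = 287.5/3440.065 = 0.083574 rad, θ = 47.4° → φ = -71.94°, λ = -117.69°.
Leg 3: from (-71.94°, -117.69°), δ = 953.9/3440.065 = 0.277291 rad, θ = 7.8° → φ = -56.13°, λ = -113.86°.

latitude -56.13°, longitude -113.86°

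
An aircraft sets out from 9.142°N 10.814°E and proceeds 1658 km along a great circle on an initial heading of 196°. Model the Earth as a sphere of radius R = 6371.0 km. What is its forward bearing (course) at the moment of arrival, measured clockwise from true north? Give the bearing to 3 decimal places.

final bearing 195.858°

δ = 1658/6371 = 0.260242 rad (14.9108°).
Converting: φ₁ = 0.159558 rad, θ = 3.420845 rad.
sin φ₂ = sin φ₁ cos δ + cos φ₁ sin δ cos θ = (0.158882)(0.966328) + (0.987298)(0.257314)(-0.961262) = -0.090672
φ₂ = asin(-0.090672) = -0.090797 rad = -5.202°.
For the longitude increment, Δλ = atan2( sin θ sin δ cos φ₁, cos δ − sin φ₁ sin φ₂ ) = atan2(-0.070024, 0.980734) = -4.084°.
λ₂ = λ₁ + Δλ = 6.730°.
The forward bearing on arrival equals the back-azimuth from the destination plus 180°.
Back-azimuth from P₂ (-5.202°, 6.730°) to P₁ (9.142°, 10.814°), with Δλ' = λ₁ − λ₂ = 4.084°: atan2( sin Δλ' cos φ₁ , cos φ₂ sin φ₁ − sin φ₂ cos φ₁ cos Δλ' ) = 15.858°.
Final bearing = (15.858° + 180°) mod 360° = 195.858°.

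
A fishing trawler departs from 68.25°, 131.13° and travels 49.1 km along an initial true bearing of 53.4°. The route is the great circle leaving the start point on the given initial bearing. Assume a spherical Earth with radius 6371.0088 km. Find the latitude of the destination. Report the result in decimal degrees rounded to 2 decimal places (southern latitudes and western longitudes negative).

latitude 68.51°

The arc subtends δ = 49.1/6371.0088 = 0.007707 rad at the centre.
Converting: φ₁ = 1.191187 rad, θ = 0.932006 rad.
Applying the spherical law of cosines for sides, sin φ₂ = sin φ₁ cos δ + cos φ₁ sin δ cos θ = 0.930485, so φ₂ = 68.51°.
For the longitude increment, Δλ = atan2( sin θ sin δ cos φ₁, cos δ − sin φ₁ sin φ₂ ) = atan2(0.002293, 0.135727) = 0.97°.
λ₂ = 131.13° + 0.97° = 132.10°.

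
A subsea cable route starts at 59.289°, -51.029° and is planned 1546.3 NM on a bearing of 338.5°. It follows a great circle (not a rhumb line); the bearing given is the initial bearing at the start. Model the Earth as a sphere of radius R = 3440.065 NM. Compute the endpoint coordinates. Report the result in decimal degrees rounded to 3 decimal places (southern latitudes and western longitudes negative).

latitude 78.760°, longitude -105.815°

δ = 1546.3/3440.065 = 0.449497 rad (25.7543°).
Start latitude φ₁ = 1.034788 rad; initial bearing θ = 5.907940 rad.
Destination latitude: φ₂ = arcsin( sin φ₁ cos δ + cos φ₁ sin δ cos θ ) = arcsin(0.980819) = 78.760°.
Δλ = atan2( sin θ sin δ cos φ₁ , cos δ − sin φ₁ sin φ₂ ) = atan2(-0.081330, 0.057402) = -0.956193 rad = -54.786°.
λ₂ = -51.029° + -54.786° = -105.815°.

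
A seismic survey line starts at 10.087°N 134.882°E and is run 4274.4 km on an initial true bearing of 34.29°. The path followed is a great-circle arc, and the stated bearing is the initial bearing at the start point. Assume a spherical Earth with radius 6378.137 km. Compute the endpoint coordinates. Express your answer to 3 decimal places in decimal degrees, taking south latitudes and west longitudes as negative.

Angular distance δ = d/R = 4274.4 / 6378.137 = 0.670164 rad.
Start latitude φ₁ = 0.176051 rad; initial bearing θ = 0.598473 rad.
Destination latitude: φ₂ = arcsin( sin φ₁ cos δ + cos φ₁ sin δ cos θ ) = arcsin(0.642494) = 39.978°.
Δλ = atan2( sin θ sin δ cos φ₁ , cos δ − sin φ₁ sin φ₂ ) = atan2(0.344516, 0.671191) = 0.474223 rad = 27.171°.
λ₂ = 134.882° + 27.171° = 162.053°.

latitude 39.978°, longitude 162.053°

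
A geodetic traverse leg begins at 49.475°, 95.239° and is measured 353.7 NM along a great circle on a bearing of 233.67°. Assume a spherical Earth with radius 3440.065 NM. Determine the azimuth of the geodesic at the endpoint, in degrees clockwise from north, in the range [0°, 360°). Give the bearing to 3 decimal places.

final bearing 228.635°

Angular distance δ = d/R = 353.7 / 3440.065 = 0.102818 rad.
Converting: φ₁ = 0.863502 rad, θ = 4.078311 rad.
Destination latitude: φ₂ = arcsin( sin φ₁ cos δ + cos φ₁ sin δ cos θ ) = arcsin(0.716598) = 45.774°.
Δλ = atan2( sin θ sin δ cos φ₁ , cos δ − sin φ₁ sin φ₂ ) = atan2(-0.053728, 0.450017) = -0.118828 rad = -6.808°.
Hence λ₂ = 95.239° + -6.808° = 88.431°.
The forward bearing on arrival equals the back-azimuth from the destination plus 180°.
Back-azimuth from P₂ (45.774°, 88.431°) to P₁ (49.475°, 95.239°), with Δλ' = λ₁ − λ₂ = 6.808°: atan2( sin Δλ' cos φ₁ , cos φ₂ sin φ₁ − sin φ₂ cos φ₁ cos Δλ' ) = 48.635°.
Final bearing = (48.635° + 180°) mod 360° = 228.635°.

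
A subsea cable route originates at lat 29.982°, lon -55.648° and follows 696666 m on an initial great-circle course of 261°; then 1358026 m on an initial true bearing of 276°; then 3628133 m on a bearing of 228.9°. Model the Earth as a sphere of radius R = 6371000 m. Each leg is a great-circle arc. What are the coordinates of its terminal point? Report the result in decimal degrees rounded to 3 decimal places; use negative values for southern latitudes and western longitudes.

Apply the spherical direct solution leg by leg, carrying full precision between legs.
Leg 1: from (29.982°, -55.648°), δ = 696666/6371000 = 0.109350 rad, θ = 261° → φ = 28.813°, λ = -62.714°.
Leg 2: from (28.813°, -62.714°), δ = 1358026/6371000 = 0.213157 rad, θ = 276° → φ = 29.368°, λ = -76.684°.
Leg 3: from (29.368°, -76.684°), δ = 3628133/6371000 = 0.569476 rad, θ = 228.9° → φ = 5.977°, λ = -100.797°.

latitude 5.977°, longitude -100.797°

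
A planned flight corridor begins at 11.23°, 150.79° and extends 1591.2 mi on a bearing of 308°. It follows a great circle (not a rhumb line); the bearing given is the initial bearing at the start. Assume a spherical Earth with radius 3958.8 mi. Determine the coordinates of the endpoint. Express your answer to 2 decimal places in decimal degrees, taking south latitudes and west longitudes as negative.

Central angle δ = d/R = 0.401940 rad.
With φ₁ = 11.23° = 0.196000 rad and θ = 308° = 5.375614 rad:
sin φ₂ = sin φ₁ cos δ + cos φ₁ sin δ cos θ = (0.194748)(0.920304) + (0.980853)(0.391204)(0.615661) = 0.415465
φ₂ = asin(0.415465) = 0.428454 rad = 24.55°.
For the longitude increment, Δλ = atan2( sin θ sin δ cos φ₁, cos δ − sin φ₁ sin φ₂ ) = atan2(-0.302371, 0.839393) = -19.81°.
λ₂ = 150.79° + -19.81° = 130.98°.

latitude 24.55°, longitude 130.98°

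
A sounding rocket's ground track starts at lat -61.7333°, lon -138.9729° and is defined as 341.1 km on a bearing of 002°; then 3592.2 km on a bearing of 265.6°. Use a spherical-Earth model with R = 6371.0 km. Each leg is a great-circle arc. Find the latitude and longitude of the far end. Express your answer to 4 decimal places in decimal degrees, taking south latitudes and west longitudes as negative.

Apply the spherical direct solution leg by leg, carrying full precision between legs.
Leg 1: from (-61.7333°, -138.9729°), δ = 341.1/6371 = 0.053539 rad, θ = 2° → φ = -58.6674°, λ = -138.7671°.
Leg 2: from (-58.6674°, -138.7671°), δ = 3592.2/6371 = 0.563836 rad, θ = 265.6° → φ = -48.0106°, λ = 168.4350°.

latitude -48.0106°, longitude 168.4350°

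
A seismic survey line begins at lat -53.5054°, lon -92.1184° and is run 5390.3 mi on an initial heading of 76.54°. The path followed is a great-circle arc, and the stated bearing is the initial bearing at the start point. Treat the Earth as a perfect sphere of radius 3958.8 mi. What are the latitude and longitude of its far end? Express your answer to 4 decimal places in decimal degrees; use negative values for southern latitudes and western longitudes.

latitude -1.8070°, longitude -19.9795°

The arc subtends δ = 5390.3/3958.8 = 1.361599 rad at the centre.
With φ₁ = -53.5054° = -0.933845 rad and θ = 76.54° = 1.335875 rad:
sin φ₂ = sin φ₁ cos δ + cos φ₁ sin δ cos θ = (-0.803913)(0.207674) + (0.594747)(0.978198)(0.232766) = -0.031533
φ₂ = asin(-0.031533) = -0.031538 rad = -1.8070°.
Then Δλ = atan2(0.565800, 0.182324) = 1.259061 rad, from sin θ sin δ cos φ₁ over cos δ − sin φ₁ sin φ₂.
λ₂ = -92.1184° + 72.1389° = -19.9795°.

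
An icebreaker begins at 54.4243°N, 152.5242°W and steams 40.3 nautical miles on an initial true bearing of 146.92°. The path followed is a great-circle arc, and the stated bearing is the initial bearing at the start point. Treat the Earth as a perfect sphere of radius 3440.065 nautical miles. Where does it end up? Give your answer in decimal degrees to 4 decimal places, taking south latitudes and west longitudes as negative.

latitude 53.8603°, longitude -151.9030°

Angular distance δ = d/R = 40.3 / 3440.065 = 0.011715 rad.
With φ₁ = 54.4243° = 0.949883 rad and θ = 146.92° = 2.564238 rad:
Applying the spherical law of cosines for sides, sin φ₂ = sin φ₁ cos δ + cos φ₁ sin δ cos θ = 0.807581, so φ₂ = 53.8603°.
Then Δλ = atan2(0.003720, 0.343087) = 0.010842 rad, from sin θ sin δ cos φ₁ over cos δ − sin φ₁ sin φ₂.
Hence λ₂ = -152.5242° + 0.6212° = -151.9030°.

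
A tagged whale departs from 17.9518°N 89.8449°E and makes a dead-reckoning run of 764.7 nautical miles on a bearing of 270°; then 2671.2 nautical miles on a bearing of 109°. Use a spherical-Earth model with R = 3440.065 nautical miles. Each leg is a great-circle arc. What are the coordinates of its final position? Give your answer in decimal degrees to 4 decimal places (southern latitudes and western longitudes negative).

Apply the spherical direct solution leg by leg, carrying full precision between legs.
Leg 1: from (17.9518°, 89.8449°), δ = 764.7/3440.065 = 0.222292 rad, θ = 270° → φ = 17.4956°, λ = 76.4795°.
Leg 2: from (17.4956°, 76.4795°), δ = 2671.2/3440.065 = 0.776497 rad, θ = 109° → φ = -0.1796°, λ = 117.9786°.

latitude -0.1796°, longitude 117.9786°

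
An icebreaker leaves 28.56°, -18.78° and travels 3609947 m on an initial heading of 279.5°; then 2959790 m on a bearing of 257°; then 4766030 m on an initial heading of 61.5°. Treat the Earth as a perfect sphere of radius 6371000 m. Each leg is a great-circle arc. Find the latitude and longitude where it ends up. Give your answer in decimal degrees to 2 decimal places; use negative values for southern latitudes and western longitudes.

Apply the spherical direct solution leg by leg, carrying full precision between legs.
Leg 1: from (28.56°, -18.78°), δ = 3609947/6371000 = 0.566622 rad, θ = 279.5° → φ = 28.76°, λ = -55.93°.
Leg 2: from (28.76°, -55.93°), δ = 2959790/6371000 = 0.464572 rad, θ = 257° → φ = 19.99°, λ = -83.61°.
Leg 3: from (19.99°, -83.61°), δ = 4766030/6371000 = 0.748082 rad, θ = 61.5° → φ = 33.75°, λ = -37.64°.

latitude 33.75°, longitude -37.64°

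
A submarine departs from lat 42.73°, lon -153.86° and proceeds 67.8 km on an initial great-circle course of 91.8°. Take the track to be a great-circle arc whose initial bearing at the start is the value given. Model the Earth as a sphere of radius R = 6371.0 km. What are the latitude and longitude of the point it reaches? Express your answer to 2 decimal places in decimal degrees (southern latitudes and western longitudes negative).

latitude 42.71°, longitude -153.03°

Angular distance δ = d/R = 67.8 / 6371 = 0.010642 rad.
With φ₁ = 42.73° = 0.745779 rad and θ = 91.8° = 1.602212 rad:
Applying the spherical law of cosines for sides, sin φ₂ = sin φ₁ cos δ + cos φ₁ sin δ cos θ = 0.678260, so φ₂ = 42.71°.
For the longitude increment, Δλ = atan2( sin θ sin δ cos φ₁, cos δ − sin φ₁ sin φ₂ ) = atan2(0.007813, 0.539714) = 0.83°.
λ₂ = -153.86° + 0.83° = -153.03°.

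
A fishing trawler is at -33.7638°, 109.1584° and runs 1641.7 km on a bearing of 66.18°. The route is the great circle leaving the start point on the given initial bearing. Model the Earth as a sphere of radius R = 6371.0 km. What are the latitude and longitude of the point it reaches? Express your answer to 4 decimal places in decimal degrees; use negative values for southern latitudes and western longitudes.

The arc subtends δ = 1641.7/6371 = 0.257683 rad at the centre.
Start latitude φ₁ = -0.589289 rad; initial bearing θ = 1.155059 rad.
sin φ₂ = sin φ₁ cos δ + cos φ₁ sin δ cos θ = (-0.555770)(0.966983) + (0.831336)(0.254841)(0.403865) = -0.451858
φ₂ = asin(-0.451858) = -0.468848 rad = -26.8630°.
Δλ = atan2( sin θ sin δ cos φ₁ , cos δ − sin φ₁ sin φ₂ ) = atan2(0.193812, 0.715853) = 0.264404 rad = 15.1492°.
Hence λ₂ = 109.1584° + 15.1492° = 124.3076°.

latitude -26.8630°, longitude 124.3076°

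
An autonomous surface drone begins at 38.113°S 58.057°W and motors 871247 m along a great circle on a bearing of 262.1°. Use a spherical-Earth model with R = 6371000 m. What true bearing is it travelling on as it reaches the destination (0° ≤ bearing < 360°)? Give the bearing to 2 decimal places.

final bearing 268.31°

Central angle δ = d/R = 0.136752 rad.
Start latitude φ₁ = -0.665197 rad; initial bearing θ = 4.574508 rad.
Destination latitude: φ₂ = arcsin( sin φ₁ cos δ + cos φ₁ sin δ cos θ ) = arcsin(-0.626195) = -38.770°.
Δλ = atan2( sin θ sin δ cos φ₁ , cos δ − sin φ₁ sin φ₂ ) = atan2(-0.106243, 0.604168) = -0.174070 rad = -9.973°.
Hence λ₂ = -58.057° + -9.973° = -68.030°.
The forward bearing on arrival equals the back-azimuth from the destination plus 180°.
Back-azimuth from P₂ (-38.77°, -68.03°) to P₁ (-38.11°, -58.06°), with Δλ' = λ₁ − λ₂ = 9.97°: atan2( sin Δλ' cos φ₁ , cos φ₂ sin φ₁ − sin φ₂ cos φ₁ cos Δλ' ) = 88.31°.
Final bearing = (88.31° + 180°) mod 360° = 268.31°.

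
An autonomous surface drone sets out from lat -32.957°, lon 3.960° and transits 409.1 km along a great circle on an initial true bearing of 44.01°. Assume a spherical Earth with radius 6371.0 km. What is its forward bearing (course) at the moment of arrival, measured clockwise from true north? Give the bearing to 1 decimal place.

final bearing 42.5°

Angular distance δ = d/R = 409.1 / 6371 = 0.064213 rad.
With φ₁ = -32.957° = -0.575208 rad and θ = 44.01° = 0.768119 rad:
Applying the spherical law of cosines for sides, sin φ₂ = sin φ₁ cos δ + cos φ₁ sin δ cos θ = -0.504164, so φ₂ = -30.276°.
Δλ = atan2( sin θ sin δ cos φ₁ , cos δ − sin φ₁ sin φ₂ ) = atan2(0.037409, 0.723669) = 0.051648 rad = 2.959°.
λ₂ = λ₁ + Δλ = 6.919°.
The forward bearing on arrival equals the back-azimuth from the destination plus 180°.
Back-azimuth from P₂ (-30.3°, 6.9°) to P₁ (-33.0°, 4.0°), with Δλ' = λ₁ − λ₂ = -3.0°: atan2( sin Δλ' cos φ₁ , cos φ₂ sin φ₁ − sin φ₂ cos φ₁ cos Δλ' ) = 222.5°.
Final bearing = (222.5° + 180°) mod 360° = 42.5°.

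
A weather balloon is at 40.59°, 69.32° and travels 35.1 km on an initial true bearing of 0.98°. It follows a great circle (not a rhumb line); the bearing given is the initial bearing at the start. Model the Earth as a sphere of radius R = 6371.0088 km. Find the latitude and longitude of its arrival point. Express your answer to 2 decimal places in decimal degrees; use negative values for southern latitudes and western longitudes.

latitude 40.91°, longitude 69.33°

Central angle δ = d/R = 0.005509 rad.
Start latitude φ₁ = 0.708429 rad; initial bearing θ = 0.017104 rad.
sin φ₂ = sin φ₁ cos δ + cos φ₁ sin δ cos θ = (0.650642)(0.999985) + (0.759385)(0.005509)(0.999854) = 0.654815
φ₂ = asin(0.654815) = 0.713938 rad = 40.91°.
Then Δλ = atan2(0.000072, 0.573935) = 0.000125 rad, from sin θ sin δ cos φ₁ over cos δ − sin φ₁ sin φ₂.
λ₂ = 69.32° + 0.01° = 69.33°.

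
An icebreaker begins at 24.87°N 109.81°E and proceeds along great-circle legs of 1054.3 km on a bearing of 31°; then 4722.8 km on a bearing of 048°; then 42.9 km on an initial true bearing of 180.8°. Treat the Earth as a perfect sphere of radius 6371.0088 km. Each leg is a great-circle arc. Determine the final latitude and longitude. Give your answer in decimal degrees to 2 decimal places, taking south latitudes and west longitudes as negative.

Apply the spherical direct solution leg by leg, carrying full precision between legs.
Leg 1: from (24.87°, 109.81°), δ = 1054.3/6371.0088 = 0.165484 rad, θ = 31° → φ = 32.88°, λ = 115.61°.
Leg 2: from (32.88°, 115.61°), δ = 4722.8/6371.0088 = 0.741295 rad, θ = 48° → φ = 51.25°, λ = 168.90°.
Leg 3: from (51.25°, 168.90°), δ = 42.9/6371.0088 = 0.006734 rad, θ = 180.8° → φ = 50.86°, λ = 168.89°.

latitude 50.86°, longitude 168.89°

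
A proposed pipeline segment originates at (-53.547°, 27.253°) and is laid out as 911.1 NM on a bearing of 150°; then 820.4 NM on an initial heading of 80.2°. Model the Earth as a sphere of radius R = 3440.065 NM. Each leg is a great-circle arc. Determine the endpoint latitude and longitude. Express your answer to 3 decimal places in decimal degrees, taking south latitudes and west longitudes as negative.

latitude -60.299°, longitude 73.778°

Apply the spherical direct solution leg by leg, carrying full precision between legs.
Leg 1: from (-53.547°, 27.253°), δ = 911.1/3440.065 = 0.264850 rad, θ = 150° → φ = -65.643°, λ = 45.756°.
Leg 2: from (-65.643°, 45.756°), δ = 820.4/3440.065 = 0.238484 rad, θ = 80.2° → φ = -60.299°, λ = 73.778°.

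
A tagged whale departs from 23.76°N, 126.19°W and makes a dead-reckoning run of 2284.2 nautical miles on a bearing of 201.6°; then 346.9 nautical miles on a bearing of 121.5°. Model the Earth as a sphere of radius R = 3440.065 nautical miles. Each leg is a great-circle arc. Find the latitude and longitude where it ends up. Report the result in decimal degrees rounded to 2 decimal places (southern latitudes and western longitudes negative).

Apply the spherical direct solution leg by leg, carrying full precision between legs.
Leg 1: from (23.76°, -126.19°), δ = 2284.2/3440.065 = 0.663999 rad, θ = 201.6° → φ = -11.95°, λ = -139.60°.
Leg 2: from (-11.95°, -139.60°), δ = 346.9/3440.065 = 0.100841 rad, θ = 121.5° → φ = -14.92°, λ = -134.50°.

latitude -14.92°, longitude -134.50°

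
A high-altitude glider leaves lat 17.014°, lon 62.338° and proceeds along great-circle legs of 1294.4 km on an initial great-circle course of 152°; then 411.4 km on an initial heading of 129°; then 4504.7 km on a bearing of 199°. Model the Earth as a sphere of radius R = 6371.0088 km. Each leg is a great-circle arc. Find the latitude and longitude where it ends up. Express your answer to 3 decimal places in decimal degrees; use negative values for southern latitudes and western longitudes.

Apply the spherical direct solution leg by leg, carrying full precision between legs.
Leg 1: from (17.014°, 62.338°), δ = 1294.4/6371.0088 = 0.203170 rad, θ = 152° → φ = 6.674°, λ = 67.811°.
Leg 2: from (6.674°, 67.811°), δ = 411.4/6371.0088 = 0.064574 rad, θ = 129° → φ = 4.339°, λ = 70.694°.
Leg 3: from (4.339°, 70.694°), δ = 4504.7/6371.0088 = 0.707062 rad, θ = 199° → φ = -33.706°, λ = 55.966°.

latitude -33.706°, longitude 55.966°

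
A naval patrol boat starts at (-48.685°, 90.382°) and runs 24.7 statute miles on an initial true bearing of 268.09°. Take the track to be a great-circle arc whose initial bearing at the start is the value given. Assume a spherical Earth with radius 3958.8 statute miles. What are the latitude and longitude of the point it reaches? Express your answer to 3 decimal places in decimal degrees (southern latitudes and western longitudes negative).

latitude -48.696°, longitude 89.841°

δ = 24.7/3958.8 = 0.006239 rad (0.3575°).
Converting: φ₁ = -0.849714 rad, θ = 4.679053 rad.
sin φ₂ = sin φ₁ cos δ + cos φ₁ sin δ cos θ = (-0.751091)(0.999981) + (0.660198)(0.006239)(-0.033330) = -0.751214
φ₂ = asin(-0.751214) = -0.849899 rad = -48.696°.
Then Δλ = atan2(-0.004117, 0.435750) = -0.009447 rad, from sin θ sin δ cos φ₁ over cos δ − sin φ₁ sin φ₂.
Hence λ₂ = 90.382° + -0.541° = 89.841°.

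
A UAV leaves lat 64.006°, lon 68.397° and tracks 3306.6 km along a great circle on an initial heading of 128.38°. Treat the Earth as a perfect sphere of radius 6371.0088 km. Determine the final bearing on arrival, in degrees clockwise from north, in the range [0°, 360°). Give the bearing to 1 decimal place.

The arc subtends δ = 3306.6/6371.0088 = 0.519007 rad at the centre.
Start latitude φ₁ = 1.117115 rad; initial bearing θ = 2.240654 rad.
Destination latitude: φ₂ = arcsin( sin φ₁ cos δ + cos φ₁ sin δ cos θ ) = arcsin(0.645500) = 40.203°.
Δλ = atan2( sin θ sin δ cos φ₁ , cos δ − sin φ₁ sin φ₂ ) = atan2(0.170417, 0.288111) = 0.534144 rad = 30.604°.
λ₂ = λ₁ + Δλ = 99.001°.
The forward bearing on arrival equals the back-azimuth from the destination plus 180°.
Back-azimuth from P₂ (40.2°, 99.0°) to P₁ (64.0°, 68.4°), with Δλ' = λ₁ − λ₂ = -30.6°: atan2( sin Δλ' cos φ₁ , cos φ₂ sin φ₁ − sin φ₂ cos φ₁ cos Δλ' ) = 333.3°.
Final bearing = (333.3° + 180°) mod 360° = 153.3°.

final bearing 153.3°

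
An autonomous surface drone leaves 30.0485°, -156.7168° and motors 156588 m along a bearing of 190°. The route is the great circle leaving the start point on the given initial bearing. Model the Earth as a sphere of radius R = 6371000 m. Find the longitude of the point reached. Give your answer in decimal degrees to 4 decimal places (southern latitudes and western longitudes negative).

Central angle δ = d/R = 0.024578 rad.
Start latitude φ₁ = 0.524445 rad; initial bearing θ = 3.316126 rad.
Applying the spherical law of cosines for sides, sin φ₂ = sin φ₁ cos δ + cos φ₁ sin δ cos θ = 0.479632, so φ₂ = 28.6614°.
Δλ = atan2( sin θ sin δ cos φ₁ , cos δ − sin φ₁ sin φ₂ ) = atan2(-0.003694, 0.759530) = -0.004863 rad = -0.2787°.
λ₂ = λ₁ + Δλ = -156.9955°.

longitude -156.9955°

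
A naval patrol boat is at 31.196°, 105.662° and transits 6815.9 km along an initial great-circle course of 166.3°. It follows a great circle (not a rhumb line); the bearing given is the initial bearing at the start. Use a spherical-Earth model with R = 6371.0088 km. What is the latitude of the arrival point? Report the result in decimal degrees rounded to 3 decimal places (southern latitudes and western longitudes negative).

latitude -28.697°

The arc subtends δ = 6815.9/6371.0088 = 1.069831 rad at the centre.
With φ₁ = 31.196° = 0.544473 rad and θ = 166.3° = 2.902483 rad:
Applying the spherical law of cosines for sides, sin φ₂ = sin φ₁ cos δ + cos φ₁ sin δ cos θ = -0.480176, so φ₂ = -28.697°.
For the longitude increment, Δλ = atan2( sin θ sin δ cos φ₁, cos δ − sin φ₁ sin φ₂ ) = atan2(0.177697, 0.728988) = 13.699°.
Hence λ₂ = 105.662° + 13.699° = 119.361°.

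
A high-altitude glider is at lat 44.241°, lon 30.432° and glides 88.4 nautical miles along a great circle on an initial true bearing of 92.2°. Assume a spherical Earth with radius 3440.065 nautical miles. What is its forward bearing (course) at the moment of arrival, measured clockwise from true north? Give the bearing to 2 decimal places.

Central angle δ = d/R = 0.025697 rad.
With φ₁ = 44.241° = 0.772151 rad and θ = 92.2° = 1.609194 rad:
sin φ₂ = sin φ₁ cos δ + cos φ₁ sin δ cos θ = (0.697678)(0.999670) + (0.716412)(0.025694)(-0.038388) = 0.696741
φ₂ = asin(0.696741) = 0.770844 rad = 44.166°.
Then Δλ = atan2(0.018394, 0.513569) = 0.035801 rad, from sin θ sin δ cos φ₁ over cos δ − sin φ₁ sin φ₂.
λ₂ = 30.432° + 2.051° = 32.483°.
The forward bearing on arrival equals the back-azimuth from the destination plus 180°.
Back-azimuth from P₂ (44.17°, 32.48°) to P₁ (44.24°, 30.43°), with Δλ' = λ₁ − λ₂ = -2.05°: atan2( sin Δλ' cos φ₁ , cos φ₂ sin φ₁ − sin φ₂ cos φ₁ cos Δλ' ) = 273.63°.
Final bearing = (273.63° + 180°) mod 360° = 93.63°.

final bearing 93.63°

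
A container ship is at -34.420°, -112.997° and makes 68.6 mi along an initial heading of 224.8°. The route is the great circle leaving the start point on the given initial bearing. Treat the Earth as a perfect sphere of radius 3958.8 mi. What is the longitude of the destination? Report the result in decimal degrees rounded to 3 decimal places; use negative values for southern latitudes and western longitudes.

longitude -113.852°

Angular distance δ = d/R = 68.6 / 3958.8 = 0.017328 rad.
Start latitude φ₁ = -0.600742 rad; initial bearing θ = 3.923500 rad.
Destination latitude: φ₂ = arcsin( sin φ₁ cos δ + cos φ₁ sin δ cos θ ) = arcsin(-0.575313) = -35.122°.
Then Δλ = atan2(-0.010072, 0.674652) = -0.014928 rad, from sin θ sin δ cos φ₁ over cos δ − sin φ₁ sin φ₂.
λ₂ = -112.997° + -0.855° = -113.852°.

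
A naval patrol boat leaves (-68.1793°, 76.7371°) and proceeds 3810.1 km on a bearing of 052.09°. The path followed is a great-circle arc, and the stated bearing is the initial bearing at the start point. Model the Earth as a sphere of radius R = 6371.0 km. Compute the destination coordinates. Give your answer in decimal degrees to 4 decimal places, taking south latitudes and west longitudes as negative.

latitude -39.6908°, longitude 111.9959°

δ = 3810.1/6371 = 0.598038 rad (34.2651°).
Converting: φ₁ = -1.189953 rad, θ = 0.909142 rad.
sin φ₂ = sin φ₁ cos δ + cos φ₁ sin δ cos θ = (-0.928352)(0.826442) + (0.371703)(0.563022)(0.614423) = -0.638644
φ₂ = asin(-0.638644) = -0.692735 rad = -39.6908°.
Δλ = atan2( sin θ sin δ cos φ₁ , cos δ − sin φ₁ sin φ₂ ) = atan2(0.165115, 0.233556) = 0.615383 rad = 35.2588°.
λ₂ = λ₁ + Δλ = 111.9959°.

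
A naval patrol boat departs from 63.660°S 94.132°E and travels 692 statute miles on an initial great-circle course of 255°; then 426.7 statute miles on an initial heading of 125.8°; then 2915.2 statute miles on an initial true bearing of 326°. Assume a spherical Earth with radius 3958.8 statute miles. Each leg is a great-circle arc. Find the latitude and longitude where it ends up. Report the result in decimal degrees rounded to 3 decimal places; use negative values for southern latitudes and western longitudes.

latitude -28.192°, longitude 59.175°

Apply the spherical direct solution leg by leg, carrying full precision between legs.
Leg 1: from (-63.660°, 94.132°), δ = 692/3958.8 = 0.174800 rad, θ = 255° → φ = -64.488°, λ = 71.176°.
Leg 2: from (-64.488°, 71.176°), δ = 426.7/3958.8 = 0.107785 rad, θ = 125.8° → φ = -67.572°, λ = 84.396°.
Leg 3: from (-67.572°, 84.396°), δ = 2915.2/3958.8 = 0.736385 rad, θ = 326° → φ = -28.192°, λ = 59.175°.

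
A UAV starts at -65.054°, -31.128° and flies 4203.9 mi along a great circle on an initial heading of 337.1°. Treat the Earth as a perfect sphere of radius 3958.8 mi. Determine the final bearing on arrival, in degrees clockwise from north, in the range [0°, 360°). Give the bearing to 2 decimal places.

final bearing 350.50°

δ = 4203.9/3958.8 = 1.061913 rad (60.8431°).
Start latitude φ₁ = -1.135406 rad; initial bearing θ = 5.883505 rad.
Applying the spherical law of cosines for sides, sin φ₂ = sin φ₁ cos δ + cos φ₁ sin δ cos θ = -0.102457, so φ₂ = -5.881°.
Then Δλ = atan2(-0.143323, 0.394304) = -0.348635 rad, from sin θ sin δ cos φ₁ over cos δ − sin φ₁ sin φ₂.
λ₂ = λ₁ + Δλ = -51.103°.
The forward bearing on arrival equals the back-azimuth from the destination plus 180°.
Back-azimuth from P₂ (-5.88°, -51.10°) to P₁ (-65.05°, -31.13°), with Δλ' = λ₁ − λ₂ = 19.98°: atan2( sin Δλ' cos φ₁ , cos φ₂ sin φ₁ − sin φ₂ cos φ₁ cos Δλ' ) = 170.50°.
Final bearing = (170.50° + 180°) mod 360° = 350.50°.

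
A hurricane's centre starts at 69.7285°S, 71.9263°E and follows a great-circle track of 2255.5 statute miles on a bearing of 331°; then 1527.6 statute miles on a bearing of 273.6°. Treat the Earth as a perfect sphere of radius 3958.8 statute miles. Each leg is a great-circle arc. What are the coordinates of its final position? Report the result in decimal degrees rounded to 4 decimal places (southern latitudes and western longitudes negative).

Apply the spherical direct solution leg by leg, carrying full precision between legs.
Leg 1: from (-69.7285°, 71.9263°), δ = 2255.5/3958.8 = 0.569743 rad, θ = 331° → φ = -38.7869°, λ = 52.3235°.
Leg 2: from (-38.7869°, 52.3235°), δ = 1527.6/3958.8 = 0.385875 rad, θ = 273.6° → φ = -34.1903°, λ = 25.3159°.

latitude -34.1903°, longitude 25.3159°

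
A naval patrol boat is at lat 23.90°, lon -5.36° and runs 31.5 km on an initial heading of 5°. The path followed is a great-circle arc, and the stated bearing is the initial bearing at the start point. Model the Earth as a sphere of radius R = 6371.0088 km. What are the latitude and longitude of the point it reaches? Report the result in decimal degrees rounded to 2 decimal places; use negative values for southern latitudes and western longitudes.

Angular distance δ = d/R = 31.5 / 6371.0088 = 0.004944 rad.
Start latitude φ₁ = 0.417134 rad; initial bearing θ = 0.087266 rad.
Destination latitude: φ₂ = arcsin( sin φ₁ cos δ + cos φ₁ sin δ cos θ ) = arcsin(0.409640) = 24.18°.
Δλ = atan2( sin θ sin δ cos φ₁ , cos δ − sin φ₁ sin φ₂ ) = atan2(0.000394, 0.834026) = 0.000472 rad = 0.03°.
λ₂ = -5.36° + 0.03° = -5.33°.

latitude 24.18°, longitude -5.33°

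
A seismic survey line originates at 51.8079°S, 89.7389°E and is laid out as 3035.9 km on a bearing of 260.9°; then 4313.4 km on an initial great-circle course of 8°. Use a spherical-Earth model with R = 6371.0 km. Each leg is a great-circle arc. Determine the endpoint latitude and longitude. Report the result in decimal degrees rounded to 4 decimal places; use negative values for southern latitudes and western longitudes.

latitude -9.4537°, longitude 52.2019°

Apply the spherical direct solution leg by leg, carrying full precision between legs.
Leg 1: from (-51.8079°, 89.7389°), δ = 3035.9/6371 = 0.476519 rad, θ = 260.9° → φ = -48.0082°, λ = 47.1309°.
Leg 2: from (-48.0082°, 47.1309°), δ = 4313.4/6371 = 0.677037 rad, θ = 8° → φ = -9.4537°, λ = 52.2019°.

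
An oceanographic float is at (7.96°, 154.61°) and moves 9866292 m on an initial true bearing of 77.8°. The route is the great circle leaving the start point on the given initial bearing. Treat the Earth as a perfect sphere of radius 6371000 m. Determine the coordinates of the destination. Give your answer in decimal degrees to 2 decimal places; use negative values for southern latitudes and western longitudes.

The arc subtends δ = 9866292/6371000 = 1.548625 rad at the centre.
With φ₁ = 7.96° = 0.138928 rad and θ = 77.8° = 1.357866 rad:
sin φ₂ = sin φ₁ cos δ + cos φ₁ sin δ cos θ = (0.138482)(0.022169) + (0.990365)(0.999754)(0.211325) = 0.212307
φ₂ = asin(0.212307) = 0.213935 rad = 12.26°.
Δλ = atan2( sin θ sin δ cos φ₁ , cos δ − sin φ₁ sin φ₂ ) = atan2(0.967761, -0.007232) = 1.578269 rad = 90.43°.
λ₂ = 154.61° + 90.43° = 245.04°, normalized to (−180°, 180°] → -114.96°.

latitude 12.26°, longitude -114.96°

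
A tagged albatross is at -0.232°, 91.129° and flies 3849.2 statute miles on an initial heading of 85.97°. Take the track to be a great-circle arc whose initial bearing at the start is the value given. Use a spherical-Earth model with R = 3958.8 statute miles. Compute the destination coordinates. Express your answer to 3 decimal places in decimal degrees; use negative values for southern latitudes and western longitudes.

latitude 3.198°, longitude 146.762°

The arc subtends δ = 3849.2/3958.8 = 0.972315 rad at the centre.
With φ₁ = -0.232° = -0.004049 rad and θ = 85.97° = 1.500460 rad:
sin φ₂ = sin φ₁ cos δ + cos φ₁ sin δ cos θ = (-0.004049)(0.563389) + (0.999992)(0.826192)(0.070279) = 0.055782
φ₂ = asin(0.055782) = 0.055811 rad = 3.198°.
Then Δλ = atan2(0.824142, 0.563614) = 0.970971 rad, from sin θ sin δ cos φ₁ over cos δ − sin φ₁ sin φ₂.
λ₂ = λ₁ + Δλ = 146.762°.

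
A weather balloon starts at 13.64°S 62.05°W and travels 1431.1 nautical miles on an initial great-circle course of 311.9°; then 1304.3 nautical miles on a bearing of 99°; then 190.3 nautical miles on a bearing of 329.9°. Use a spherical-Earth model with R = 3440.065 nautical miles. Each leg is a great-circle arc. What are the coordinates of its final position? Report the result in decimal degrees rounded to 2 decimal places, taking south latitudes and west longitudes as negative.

Apply the spherical direct solution leg by leg, carrying full precision between legs.
Leg 1: from (-13.64°, -62.05°), δ = 1431.1/3440.065 = 0.416010 rad, θ = 311.9° → φ = 2.67°, λ = -79.57°.
Leg 2: from (2.67°, -79.57°), δ = 1304.3/3440.065 = 0.379150 rad, θ = 99° → φ = -0.84°, λ = -58.13°.
Leg 3: from (-0.84°, -58.13°), δ = 190.3/3440.065 = 0.055319 rad, θ = 329.9° → φ = 1.91°, λ = -59.72°.

latitude 1.91°, longitude -59.72°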